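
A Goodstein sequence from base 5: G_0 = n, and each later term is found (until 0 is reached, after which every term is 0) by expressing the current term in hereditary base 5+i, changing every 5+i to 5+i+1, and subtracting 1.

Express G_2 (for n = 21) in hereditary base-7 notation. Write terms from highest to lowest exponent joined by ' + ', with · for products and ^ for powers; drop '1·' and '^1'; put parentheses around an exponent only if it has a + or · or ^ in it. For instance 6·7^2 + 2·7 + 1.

[0] 21 ≡ 4·5 + 1 (base 5). Lift 6: 25. −1: 24.
[1] 24 ≡ 4·6 (base 6). Lift 7: 28. −1: 27.
[2] 27 ≡ 3·7 + 6 (base 7). Lift 8: 30. −1: 29.

3·7 + 6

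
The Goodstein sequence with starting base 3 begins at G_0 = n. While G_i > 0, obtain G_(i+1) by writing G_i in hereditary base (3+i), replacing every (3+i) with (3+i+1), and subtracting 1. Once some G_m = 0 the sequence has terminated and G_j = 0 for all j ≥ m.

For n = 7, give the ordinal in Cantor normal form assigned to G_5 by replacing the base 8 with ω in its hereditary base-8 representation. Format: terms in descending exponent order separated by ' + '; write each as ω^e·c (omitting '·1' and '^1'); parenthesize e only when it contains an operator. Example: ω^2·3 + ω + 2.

ω + 1

(0) 7|_3 = 2·3 + 1 ↦ 2·4 + 1|_4 = 9 ⇒ 8
(1) 8|_4 = 2·4 ↦ 2·5|_5 = 10 ⇒ 9
(2) 9|_5 = 5 + 4 ↦ 6 + 4|_6 = 10 ⇒ 9
(3) 9|_6 = 6 + 3 ↦ 7 + 3|_7 = 10 ⇒ 9
(4) 9|_7 = 7 + 2 ↦ 8 + 2|_8 = 10 ⇒ 9
(5) 9|_8 = 8 + 1 ↦ 9 + 1|_9 = 10 ⇒ 9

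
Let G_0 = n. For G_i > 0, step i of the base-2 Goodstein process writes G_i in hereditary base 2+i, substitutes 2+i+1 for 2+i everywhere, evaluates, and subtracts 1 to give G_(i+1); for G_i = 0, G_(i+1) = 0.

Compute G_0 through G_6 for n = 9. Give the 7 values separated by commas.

G_0 = 9. HB_2(9) = 2^(2 + 1) + 1. Bump = 82. G_1 = 81.
G_1 = 81. HB_3(81) = 3^(3 + 1). Bump = 1024. G_2 = 1023.
G_2 = 1023. HB_4(1023) = 3·4^4 + 3·4^3 + 3·4^2 + 3·4 + 3. Bump = 9843. G_3 = 9842.
G_3 = 9842. HB_5(9842) = 3·5^5 + 3·5^3 + 3·5^2 + 3·5 + 2. Bump = 140744. G_4 = 140743.
G_4 = 140743. HB_6(140743) = 3·6^6 + 3·6^3 + 3·6^2 + 3·6 + 1. Bump = 2471827. G_5 = 2471826.
G_5 = 2471826. HB_7(2471826) = 3·7^7 + 3·7^3 + 3·7^2 + 3·7. Bump = 50333400. G_6 = 50333399.

9, 81, 1023, 9842, 140743, 2471826, 50333399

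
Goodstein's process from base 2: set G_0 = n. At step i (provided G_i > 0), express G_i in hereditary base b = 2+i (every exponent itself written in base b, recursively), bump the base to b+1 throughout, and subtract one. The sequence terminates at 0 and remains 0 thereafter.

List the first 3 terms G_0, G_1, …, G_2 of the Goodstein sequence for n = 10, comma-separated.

(0) 10|_2 = 2^(2 + 1) + 2 ↦ 3^(3 + 1) + 3|_3 = 84 ⇒ 83
(1) 83|_3 = 3^(3 + 1) + 2 ↦ 4^(4 + 1) + 2|_4 = 1026 ⇒ 1025

10, 83, 1025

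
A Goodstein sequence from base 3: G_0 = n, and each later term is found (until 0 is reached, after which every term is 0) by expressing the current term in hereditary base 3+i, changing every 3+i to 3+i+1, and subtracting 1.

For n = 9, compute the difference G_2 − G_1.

[0] 9 ≡ 3^2 (base 3). Lift 4: 16. −1: 15.
[1] 15 ≡ 3·4 + 3 (base 4). Lift 5: 18. −1: 17.

2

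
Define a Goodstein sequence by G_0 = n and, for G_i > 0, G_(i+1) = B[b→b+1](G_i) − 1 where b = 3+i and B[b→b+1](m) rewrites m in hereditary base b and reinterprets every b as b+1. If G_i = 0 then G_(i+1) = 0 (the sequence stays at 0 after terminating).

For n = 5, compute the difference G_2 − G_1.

base 3: 5 = 3 + 2; at 4: 4 + 2 = 6; next = 5
base 4: 5 = 4 + 1; at 5: 5 + 1 = 6; next = 5

0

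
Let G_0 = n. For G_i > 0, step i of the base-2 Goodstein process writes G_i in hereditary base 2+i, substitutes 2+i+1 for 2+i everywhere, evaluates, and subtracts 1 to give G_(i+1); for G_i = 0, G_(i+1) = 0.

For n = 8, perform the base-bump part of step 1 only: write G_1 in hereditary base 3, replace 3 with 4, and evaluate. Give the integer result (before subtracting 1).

554

step 0: 8 = 2^(2 + 1); sub 3 for 2: 3^(3 + 1); = 81; G_1 = 81−1 = 80
step 1: 80 = 2·3^3 + 2·3^2 + 2·3 + 2; sub 4 for 3: 2·4^4 + 2·4^2 + 2·4 + 2; = 554; G_2 = 554−1 = 553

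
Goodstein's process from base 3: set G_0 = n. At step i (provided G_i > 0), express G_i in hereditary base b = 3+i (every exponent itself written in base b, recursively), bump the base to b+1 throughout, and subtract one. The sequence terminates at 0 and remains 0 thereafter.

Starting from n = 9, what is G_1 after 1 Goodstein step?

9 —HB3→ 3^2 —bump→ 4^2 = 16 —(−1)→ 15
15 —HB4→ 3·4 + 3 —bump→ 3·5 + 3 = 18 —(−1)→ 17

15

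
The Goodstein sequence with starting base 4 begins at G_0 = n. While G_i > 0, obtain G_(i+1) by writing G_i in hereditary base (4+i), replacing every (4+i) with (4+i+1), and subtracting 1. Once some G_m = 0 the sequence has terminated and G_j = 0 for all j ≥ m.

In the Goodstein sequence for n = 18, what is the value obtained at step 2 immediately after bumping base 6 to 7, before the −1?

(0) 18|_4 = 4^2 + 2 ↦ 5^2 + 2|_5 = 27 ⇒ 26
(1) 26|_5 = 5^2 + 1 ↦ 6^2 + 1|_6 = 37 ⇒ 36
(2) 36|_6 = 6^2 ↦ 7^2|_7 = 49 ⇒ 48

49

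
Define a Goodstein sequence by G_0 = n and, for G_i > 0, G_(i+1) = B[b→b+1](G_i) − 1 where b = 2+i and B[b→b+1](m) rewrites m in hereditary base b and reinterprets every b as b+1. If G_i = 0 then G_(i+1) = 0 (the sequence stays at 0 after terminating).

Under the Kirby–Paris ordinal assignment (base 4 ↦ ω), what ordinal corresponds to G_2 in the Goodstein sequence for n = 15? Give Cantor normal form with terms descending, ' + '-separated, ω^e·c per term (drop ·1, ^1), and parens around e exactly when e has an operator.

15 —HB2→ 2^(2 + 1) + 2^2 + 2 + 1 —bump→ 3^(3 + 1) + 3^3 + 3 + 1 = 112 —(−1)→ 111
111 —HB3→ 3^(3 + 1) + 3^3 + 3 —bump→ 4^(4 + 1) + 4^4 + 4 = 1284 —(−1)→ 1283
1283 —HB4→ 4^(4 + 1) + 4^4 + 3 —bump→ 5^(5 + 1) + 5^5 + 3 = 18753 —(−1)→ 18752

ω^(ω + 1) + ω^ω + 3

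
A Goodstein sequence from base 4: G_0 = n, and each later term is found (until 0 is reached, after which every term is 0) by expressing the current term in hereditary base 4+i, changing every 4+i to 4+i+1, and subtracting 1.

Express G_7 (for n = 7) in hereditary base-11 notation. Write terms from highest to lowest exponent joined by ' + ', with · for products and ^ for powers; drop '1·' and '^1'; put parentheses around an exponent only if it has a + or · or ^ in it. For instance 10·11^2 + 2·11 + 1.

4

step 0: 7 = 4 + 3; sub 5 for 4: 5 + 3; = 8; G_1 = 8−1 = 7
step 1: 7 = 5 + 2; sub 6 for 5: 6 + 2; = 8; G_2 = 8−1 = 7
step 2: 7 = 6 + 1; sub 7 for 6: 7 + 1; = 8; G_3 = 8−1 = 7
step 3: 7 = 7; sub 8 for 7: 8; = 8; G_4 = 8−1 = 7
step 4: 7 = 7; sub 9 for 8: 7; = 7; G_5 = 7−1 = 6
step 5: 6 = 6; sub 10 for 9: 6; = 6; G_6 = 6−1 = 5
step 6: 5 = 5; sub 11 for 10: 5; = 5; G_7 = 5−1 = 4
step 7: 4 = 4; sub 12 for 11: 4; = 4; G_8 = 4−1 = 3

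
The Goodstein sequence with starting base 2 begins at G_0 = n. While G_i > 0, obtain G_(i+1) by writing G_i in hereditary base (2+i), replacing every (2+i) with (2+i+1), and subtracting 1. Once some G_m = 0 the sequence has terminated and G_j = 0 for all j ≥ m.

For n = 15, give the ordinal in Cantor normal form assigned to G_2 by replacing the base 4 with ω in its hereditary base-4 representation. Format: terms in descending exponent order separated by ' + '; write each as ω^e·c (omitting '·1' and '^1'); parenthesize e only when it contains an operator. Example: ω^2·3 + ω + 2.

G_0=15  [base 2] 2^(2 + 1) + 2^2 + 2 + 1  →[2↦3]→  3^(3 + 1) + 3^3 + 3 + 1 = 112  −1 ⇒ G_1=111
G_1=111  [base 3] 3^(3 + 1) + 3^3 + 3  →[3↦4]→  4^(4 + 1) + 4^4 + 4 = 1284  −1 ⇒ G_2=1283
G_2=1283  [base 4] 4^(4 + 1) + 4^4 + 3  →[4↦5]→  5^(5 + 1) + 5^5 + 3 = 18753  −1 ⇒ G_3=18752

ω^(ω + 1) + ω^ω + 3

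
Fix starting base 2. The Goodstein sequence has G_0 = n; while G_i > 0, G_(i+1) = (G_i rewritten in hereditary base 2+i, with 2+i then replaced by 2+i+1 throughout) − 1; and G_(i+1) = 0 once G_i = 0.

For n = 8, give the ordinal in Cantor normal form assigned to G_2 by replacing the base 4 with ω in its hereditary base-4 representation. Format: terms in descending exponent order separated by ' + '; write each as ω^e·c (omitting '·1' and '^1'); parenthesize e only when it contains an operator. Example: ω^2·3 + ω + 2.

8 —HB2→ 2^(2 + 1) —bump→ 3^(3 + 1) = 81 —(−1)→ 80
80 —HB3→ 2·3^3 + 2·3^2 + 2·3 + 2 —bump→ 2·4^4 + 2·4^2 + 2·4 + 2 = 554 —(−1)→ 553

ω^ω·2 + ω^2·2 + ω·2 + 1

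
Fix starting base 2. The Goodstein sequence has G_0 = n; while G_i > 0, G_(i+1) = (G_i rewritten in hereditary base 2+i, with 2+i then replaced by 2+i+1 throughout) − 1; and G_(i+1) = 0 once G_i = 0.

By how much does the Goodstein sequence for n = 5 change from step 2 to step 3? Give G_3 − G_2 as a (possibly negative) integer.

212

step 0: 5 = 2^2 + 1; sub 3 for 2: 3^3 + 1; = 28; G_1 = 28−1 = 27
step 1: 27 = 3^3; sub 4 for 3: 4^4; = 256; G_2 = 256−1 = 255
step 2: 255 = 3·4^3 + 3·4^2 + 3·4 + 3; sub 5 for 4: 3·5^3 + 3·5^2 + 3·5 + 3; = 468; G_3 = 468−1 = 467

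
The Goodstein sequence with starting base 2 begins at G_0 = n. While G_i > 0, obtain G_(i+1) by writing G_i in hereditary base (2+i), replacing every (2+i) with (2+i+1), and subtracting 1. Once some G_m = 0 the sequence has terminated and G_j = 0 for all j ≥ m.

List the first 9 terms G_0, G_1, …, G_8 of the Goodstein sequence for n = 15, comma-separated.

[0] 15 ≡ 2^(2 + 1) + 2^2 + 2 + 1 (base 2). Lift 3: 112. −1: 111.
[1] 111 ≡ 3^(3 + 1) + 3^3 + 3 (base 3). Lift 4: 1284. −1: 1283.
[2] 1283 ≡ 4^(4 + 1) + 4^4 + 3 (base 4). Lift 5: 18753. −1: 18752.
[3] 18752 ≡ 5^(5 + 1) + 5^5 + 2 (base 5). Lift 6: 326594. −1: 326593.
[4] 326593 ≡ 6^(6 + 1) + 6^6 + 1 (base 6). Lift 7: 6588345. −1: 6588344.
[5] 6588344 ≡ 7^(7 + 1) + 7^7 (base 7). Lift 8: 150994944. −1: 150994943.
[6] 150994943 ≡ 8^(8 + 1) + 7·8^7 + 7·8^6 + 7·8^5 + 7·8^4 + 7·8^3 + 7·8^2 + 7·8 + 7 (base 8). Lift 9: 3524450281. −1: 3524450280.
[7] 3524450280 ≡ 9^(9 + 1) + 7·9^7 + 7·9^6 + 7·9^5 + 7·9^4 + 7·9^3 + 7·9^2 + 7·9 + 6 (base 9). Lift 10: 100077777776. −1: 100077777775.

15, 111, 1283, 18752, 326593, 6588344, 150994943, 3524450280, 100077777775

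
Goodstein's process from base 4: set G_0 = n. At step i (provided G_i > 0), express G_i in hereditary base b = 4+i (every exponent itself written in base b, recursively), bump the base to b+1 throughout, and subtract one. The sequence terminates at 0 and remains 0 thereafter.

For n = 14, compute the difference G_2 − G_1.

2

step 0: 14 = 3·4 + 2; sub 5 for 4: 3·5 + 2; = 17; G_1 = 17−1 = 16
step 1: 16 = 3·5 + 1; sub 6 for 5: 3·6 + 1; = 19; G_2 = 19−1 = 18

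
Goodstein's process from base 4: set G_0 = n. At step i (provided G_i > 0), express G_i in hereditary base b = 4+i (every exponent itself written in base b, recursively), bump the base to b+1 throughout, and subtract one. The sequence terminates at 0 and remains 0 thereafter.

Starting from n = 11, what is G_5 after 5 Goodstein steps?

(0) 11|_4 = 2·4 + 3 ↦ 2·5 + 3|_5 = 13 ⇒ 12
(1) 12|_5 = 2·5 + 2 ↦ 2·6 + 2|_6 = 14 ⇒ 13
(2) 13|_6 = 2·6 + 1 ↦ 2·7 + 1|_7 = 15 ⇒ 14
(3) 14|_7 = 2·7 ↦ 2·8|_8 = 16 ⇒ 15
(4) 15|_8 = 8 + 7 ↦ 9 + 7|_9 = 16 ⇒ 15

15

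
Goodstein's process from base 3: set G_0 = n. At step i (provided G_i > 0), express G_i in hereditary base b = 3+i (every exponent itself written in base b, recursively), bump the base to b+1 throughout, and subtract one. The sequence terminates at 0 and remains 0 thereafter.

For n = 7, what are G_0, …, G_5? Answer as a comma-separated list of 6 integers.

G_0 = 7. HB_3(7) = 2·3 + 1. Bump = 9. G_1 = 8.
G_1 = 8. HB_4(8) = 2·4. Bump = 10. G_2 = 9.
G_2 = 9. HB_5(9) = 5 + 4. Bump = 10. G_3 = 9.
G_3 = 9. HB_6(9) = 6 + 3. Bump = 10. G_4 = 9.
G_4 = 9. HB_7(9) = 7 + 2. Bump = 10. G_5 = 9.

7, 8, 9, 9, 9, 9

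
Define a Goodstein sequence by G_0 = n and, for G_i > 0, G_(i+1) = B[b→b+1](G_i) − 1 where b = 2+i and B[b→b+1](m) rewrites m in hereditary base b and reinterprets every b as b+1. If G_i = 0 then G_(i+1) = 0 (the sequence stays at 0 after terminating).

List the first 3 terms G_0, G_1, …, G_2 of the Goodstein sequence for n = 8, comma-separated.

base 2: 8 = 2^(2 + 1); at 3: 3^(3 + 1) = 81; next = 80
base 3: 80 = 2·3^3 + 2·3^2 + 2·3 + 2; at 4: 2·4^4 + 2·4^2 + 2·4 + 2 = 554; next = 553

8, 80, 553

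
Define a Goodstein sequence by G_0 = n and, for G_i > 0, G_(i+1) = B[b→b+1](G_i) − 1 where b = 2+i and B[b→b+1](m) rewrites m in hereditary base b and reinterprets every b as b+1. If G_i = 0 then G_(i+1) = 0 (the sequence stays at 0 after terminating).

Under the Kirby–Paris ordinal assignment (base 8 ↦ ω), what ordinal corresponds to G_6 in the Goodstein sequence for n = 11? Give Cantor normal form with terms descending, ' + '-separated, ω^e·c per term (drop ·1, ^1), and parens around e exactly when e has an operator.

G_0=11  [base 2] 2^(2 + 1) + 2 + 1  →[2↦3]→  3^(3 + 1) + 3 + 1 = 85  −1 ⇒ G_1=84
G_1=84  [base 3] 3^(3 + 1) + 3  →[3↦4]→  4^(4 + 1) + 4 = 1028  −1 ⇒ G_2=1027
G_2=1027  [base 4] 4^(4 + 1) + 3  →[4↦5]→  5^(5 + 1) + 3 = 15628  −1 ⇒ G_3=15627
G_3=15627  [base 5] 5^(5 + 1) + 2  →[5↦6]→  6^(6 + 1) + 2 = 279938  −1 ⇒ G_4=279937
G_4=279937  [base 6] 6^(6 + 1) + 1  →[6↦7]→  7^(7 + 1) + 1 = 5764802  −1 ⇒ G_5=5764801
G_5=5764801  [base 7] 7^(7 + 1)  →[7↦8]→  8^(8 + 1) = 134217728  −1 ⇒ G_6=134217727
G_6=134217727  [base 8] 7·8^8 + 7·8^7 + 7·8^6 + 7·8^5 + 7·8^4 + 7·8^3 + 7·8^2 + 7·8 + 7  →[8↦9]→  7·9^9 + 7·9^7 + 7·9^6 + 7·9^5 + 7·9^4 + 7·9^3 + 7·9^2 + 7·9 + 7 = 2749609303  −1 ⇒ G_7=2749609302

ω^ω·7 + ω^7·7 + ω^6·7 + ω^5·7 + ω^4·7 + ω^3·7 + ω^2·7 + ω·7 + 7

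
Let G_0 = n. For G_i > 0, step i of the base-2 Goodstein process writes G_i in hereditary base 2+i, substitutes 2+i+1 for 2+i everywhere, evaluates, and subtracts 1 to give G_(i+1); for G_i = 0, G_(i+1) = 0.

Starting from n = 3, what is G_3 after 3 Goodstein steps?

G_0=3  [base 2] 2 + 1  →[2↦3]→  3 + 1 = 4  −1 ⇒ G_1=3
G_1=3  [base 3] 3  →[3↦4]→  4 = 4  −1 ⇒ G_2=3
G_2=3  [base 4] 3  →[4↦5]→  3 = 3  −1 ⇒ G_3=2
G_3=2  [base 5] 2  →[5↦6]→  2 = 2  −1 ⇒ G_4=1

2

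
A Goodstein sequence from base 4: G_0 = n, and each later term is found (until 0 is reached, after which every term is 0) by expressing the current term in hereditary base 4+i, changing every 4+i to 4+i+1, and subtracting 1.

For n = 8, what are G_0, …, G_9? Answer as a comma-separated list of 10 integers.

8, 9, 9, 9, 9, 9, 9, 8, 7, 6

(0) 8|_4 = 2·4 ↦ 2·5|_5 = 10 ⇒ 9
(1) 9|_5 = 5 + 4 ↦ 6 + 4|_6 = 10 ⇒ 9
(2) 9|_6 = 6 + 3 ↦ 7 + 3|_7 = 10 ⇒ 9
(3) 9|_7 = 7 + 2 ↦ 8 + 2|_8 = 10 ⇒ 9
(4) 9|_8 = 8 + 1 ↦ 9 + 1|_9 = 10 ⇒ 9
(5) 9|_9 = 9 ↦ 10|_10 = 10 ⇒ 9
(6) 9|_10 = 9 ↦ 9|_11 = 9 ⇒ 8
(7) 8|_11 = 8 ↦ 8|_12 = 8 ⇒ 7
(8) 7|_12 = 7 ↦ 7|_13 = 7 ⇒ 6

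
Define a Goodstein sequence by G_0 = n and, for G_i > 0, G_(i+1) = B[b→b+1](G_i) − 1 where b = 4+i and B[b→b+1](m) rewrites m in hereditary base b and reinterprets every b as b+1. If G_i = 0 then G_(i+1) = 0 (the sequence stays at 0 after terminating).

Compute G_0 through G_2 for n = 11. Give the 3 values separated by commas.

step 0: 11 = 2·4 + 3; sub 5 for 4: 2·5 + 3; = 13; G_1 = 13−1 = 12
step 1: 12 = 2·5 + 2; sub 6 for 5: 2·6 + 2; = 14; G_2 = 14−1 = 13

11, 12, 13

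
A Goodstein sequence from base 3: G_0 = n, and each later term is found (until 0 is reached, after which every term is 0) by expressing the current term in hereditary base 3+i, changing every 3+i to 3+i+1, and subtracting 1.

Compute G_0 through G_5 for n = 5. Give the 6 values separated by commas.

5, 5, 5, 5, 4, 3

(0) 5|_3 = 3 + 2 ↦ 4 + 2|_4 = 6 ⇒ 5
(1) 5|_4 = 4 + 1 ↦ 5 + 1|_5 = 6 ⇒ 5
(2) 5|_5 = 5 ↦ 6|_6 = 6 ⇒ 5
(3) 5|_6 = 5 ↦ 5|_7 = 5 ⇒ 4
(4) 4|_7 = 4 ↦ 4|_8 = 4 ⇒ 3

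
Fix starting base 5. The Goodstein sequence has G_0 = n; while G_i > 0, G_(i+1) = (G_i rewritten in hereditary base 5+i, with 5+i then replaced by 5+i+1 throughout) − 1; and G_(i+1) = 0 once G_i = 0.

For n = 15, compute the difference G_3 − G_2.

G_0=15  [base 5] 3·5  →[5↦6]→  3·6 = 18  −1 ⇒ G_1=17
G_1=17  [base 6] 2·6 + 5  →[6↦7]→  2·7 + 5 = 19  −1 ⇒ G_2=18
G_2=18  [base 7] 2·7 + 4  →[7↦8]→  2·8 + 4 = 20  −1 ⇒ G_3=19

1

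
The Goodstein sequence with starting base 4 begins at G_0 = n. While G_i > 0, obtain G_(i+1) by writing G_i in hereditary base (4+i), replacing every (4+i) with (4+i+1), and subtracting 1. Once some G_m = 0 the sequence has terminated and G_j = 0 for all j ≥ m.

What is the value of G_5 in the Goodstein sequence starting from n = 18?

58

18 —HB4→ 4^2 + 2 —bump→ 5^2 + 2 = 27 —(−1)→ 26
26 —HB5→ 5^2 + 1 —bump→ 6^2 + 1 = 37 —(−1)→ 36
36 —HB6→ 6^2 —bump→ 7^2 = 49 —(−1)→ 48
48 —HB7→ 6·7 + 6 —bump→ 6·8 + 6 = 54 —(−1)→ 53
53 —HB8→ 6·8 + 5 —bump→ 6·9 + 5 = 59 —(−1)→ 58
58 —HB9→ 6·9 + 4 —bump→ 6·10 + 4 = 64 —(−1)→ 63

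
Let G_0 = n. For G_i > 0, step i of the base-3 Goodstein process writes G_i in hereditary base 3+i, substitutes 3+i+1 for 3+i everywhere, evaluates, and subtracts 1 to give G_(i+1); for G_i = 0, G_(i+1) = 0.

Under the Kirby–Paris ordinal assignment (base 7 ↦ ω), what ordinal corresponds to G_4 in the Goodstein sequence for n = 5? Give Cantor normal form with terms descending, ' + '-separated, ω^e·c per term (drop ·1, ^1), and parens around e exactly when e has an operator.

4

step 0: 5 = 3 + 2; sub 4 for 3: 4 + 2; = 6; G_1 = 6−1 = 5
step 1: 5 = 4 + 1; sub 5 for 4: 5 + 1; = 6; G_2 = 6−1 = 5
step 2: 5 = 5; sub 6 for 5: 6; = 6; G_3 = 6−1 = 5
step 3: 5 = 5; sub 7 for 6: 5; = 5; G_4 = 5−1 = 4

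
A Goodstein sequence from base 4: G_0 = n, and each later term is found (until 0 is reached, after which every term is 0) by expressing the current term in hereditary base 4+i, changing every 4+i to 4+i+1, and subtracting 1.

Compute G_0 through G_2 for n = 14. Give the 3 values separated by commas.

14, 16, 18

14 —HB4→ 3·4 + 2 —bump→ 3·5 + 2 = 17 —(−1)→ 16
16 —HB5→ 3·5 + 1 —bump→ 3·6 + 1 = 19 —(−1)→ 18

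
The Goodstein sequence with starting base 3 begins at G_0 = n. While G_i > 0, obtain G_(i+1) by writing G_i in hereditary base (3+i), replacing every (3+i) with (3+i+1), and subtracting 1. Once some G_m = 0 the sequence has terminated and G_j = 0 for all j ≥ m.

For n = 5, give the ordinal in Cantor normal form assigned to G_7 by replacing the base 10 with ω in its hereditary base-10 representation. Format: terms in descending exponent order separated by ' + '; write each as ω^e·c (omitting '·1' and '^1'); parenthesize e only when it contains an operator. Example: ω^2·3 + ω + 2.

i=0: 5 = 3 + 2 (b=3); 3→4: 4 + 2 = 6; 6−1 = 5
i=1: 5 = 4 + 1 (b=4); 4→5: 5 + 1 = 6; 6−1 = 5
i=2: 5 = 5 (b=5); 5→6: 6 = 6; 6−1 = 5
i=3: 5 = 5 (b=6); 6→7: 5 = 5; 5−1 = 4
i=4: 4 = 4 (b=7); 7→8: 4 = 4; 4−1 = 3
i=5: 3 = 3 (b=8); 8→9: 3 = 3; 3−1 = 2
i=6: 2 = 2 (b=9); 9→10: 2 = 2; 2−1 = 1
i=7: 1 = 1 (b=10); 10→11: 1 = 1; 1−1 = 0

1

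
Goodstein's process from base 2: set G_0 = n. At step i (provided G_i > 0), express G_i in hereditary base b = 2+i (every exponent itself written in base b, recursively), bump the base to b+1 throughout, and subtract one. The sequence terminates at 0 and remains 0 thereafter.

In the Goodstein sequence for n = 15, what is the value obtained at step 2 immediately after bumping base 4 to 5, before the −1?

(0) 15|_2 = 2^(2 + 1) + 2^2 + 2 + 1 ↦ 3^(3 + 1) + 3^3 + 3 + 1|_3 = 112 ⇒ 111
(1) 111|_3 = 3^(3 + 1) + 3^3 + 3 ↦ 4^(4 + 1) + 4^4 + 4|_4 = 1284 ⇒ 1283
(2) 1283|_4 = 4^(4 + 1) + 4^4 + 3 ↦ 5^(5 + 1) + 5^5 + 3|_5 = 18753 ⇒ 18752

18753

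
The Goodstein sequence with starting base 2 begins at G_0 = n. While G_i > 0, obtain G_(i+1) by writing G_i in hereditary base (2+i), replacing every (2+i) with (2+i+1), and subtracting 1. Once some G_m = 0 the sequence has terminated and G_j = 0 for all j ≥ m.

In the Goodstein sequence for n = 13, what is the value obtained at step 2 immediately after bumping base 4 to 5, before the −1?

(0) 13|_2 = 2^(2 + 1) + 2^2 + 1 ↦ 3^(3 + 1) + 3^3 + 1|_3 = 109 ⇒ 108
(1) 108|_3 = 3^(3 + 1) + 3^3 ↦ 4^(4 + 1) + 4^4|_4 = 1280 ⇒ 1279

16093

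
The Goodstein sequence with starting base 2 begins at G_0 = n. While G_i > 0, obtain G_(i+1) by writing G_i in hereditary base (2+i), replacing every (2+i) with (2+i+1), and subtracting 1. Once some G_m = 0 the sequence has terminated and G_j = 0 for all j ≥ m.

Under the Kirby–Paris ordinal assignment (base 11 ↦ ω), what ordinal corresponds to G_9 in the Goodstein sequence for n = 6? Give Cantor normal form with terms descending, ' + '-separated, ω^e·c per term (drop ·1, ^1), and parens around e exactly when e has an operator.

[0] 6 ≡ 2^2 + 2 (base 2). Lift 3: 30. −1: 29.
[1] 29 ≡ 3^3 + 2 (base 3). Lift 4: 258. −1: 257.
[2] 257 ≡ 4^4 + 1 (base 4). Lift 5: 3126. −1: 3125.
[3] 3125 ≡ 5^5 (base 5). Lift 6: 46656. −1: 46655.
[4] 46655 ≡ 5·6^5 + 5·6^4 + 5·6^3 + 5·6^2 + 5·6 + 5 (base 6). Lift 7: 98040. −1: 98039.
[5] 98039 ≡ 5·7^5 + 5·7^4 + 5·7^3 + 5·7^2 + 5·7 + 4 (base 7). Lift 8: 187244. −1: 187243.
[6] 187243 ≡ 5·8^5 + 5·8^4 + 5·8^3 + 5·8^2 + 5·8 + 3 (base 8). Lift 9: 332148. −1: 332147.
[7] 332147 ≡ 5·9^5 + 5·9^4 + 5·9^3 + 5·9^2 + 5·9 + 2 (base 9). Lift 10: 555552. −1: 555551.
[8] 555551 ≡ 5·10^5 + 5·10^4 + 5·10^3 + 5·10^2 + 5·10 + 1 (base 10). Lift 11: 885776. −1: 885775.

ω^5·5 + ω^4·5 + ω^3·5 + ω^2·5 + ω·5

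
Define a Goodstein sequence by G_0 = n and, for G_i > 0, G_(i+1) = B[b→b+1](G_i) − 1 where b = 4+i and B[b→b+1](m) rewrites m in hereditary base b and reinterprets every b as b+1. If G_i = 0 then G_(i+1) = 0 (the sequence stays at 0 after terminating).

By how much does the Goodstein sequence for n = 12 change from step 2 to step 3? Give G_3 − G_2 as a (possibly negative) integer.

12 —HB4→ 3·4 —bump→ 3·5 = 15 —(−1)→ 14
14 —HB5→ 2·5 + 4 —bump→ 2·6 + 4 = 16 —(−1)→ 15
15 —HB6→ 2·6 + 3 —bump→ 2·7 + 3 = 17 —(−1)→ 16

1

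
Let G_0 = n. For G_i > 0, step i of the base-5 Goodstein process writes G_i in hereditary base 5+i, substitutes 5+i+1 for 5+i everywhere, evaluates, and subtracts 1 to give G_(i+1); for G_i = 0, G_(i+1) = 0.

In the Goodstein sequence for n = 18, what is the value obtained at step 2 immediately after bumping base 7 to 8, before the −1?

25

[0] 18 ≡ 3·5 + 3 (base 5). Lift 6: 21. −1: 20.
[1] 20 ≡ 3·6 + 2 (base 6). Lift 7: 23. −1: 22.
[2] 22 ≡ 3·7 + 1 (base 7). Lift 8: 25. −1: 24.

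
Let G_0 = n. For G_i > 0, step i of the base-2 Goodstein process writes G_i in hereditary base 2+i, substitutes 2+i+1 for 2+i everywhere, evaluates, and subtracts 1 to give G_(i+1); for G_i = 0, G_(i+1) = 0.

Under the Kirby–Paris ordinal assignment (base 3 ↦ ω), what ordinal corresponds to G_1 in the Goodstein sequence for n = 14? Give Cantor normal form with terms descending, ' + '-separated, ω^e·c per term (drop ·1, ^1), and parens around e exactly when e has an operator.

ω^(ω + 1) + ω^ω + 2

(0) 14|_2 = 2^(2 + 1) + 2^2 + 2 ↦ 3^(3 + 1) + 3^3 + 3|_3 = 111 ⇒ 110
(1) 110|_3 = 3^(3 + 1) + 3^3 + 2 ↦ 4^(4 + 1) + 4^4 + 2|_4 = 1282 ⇒ 1281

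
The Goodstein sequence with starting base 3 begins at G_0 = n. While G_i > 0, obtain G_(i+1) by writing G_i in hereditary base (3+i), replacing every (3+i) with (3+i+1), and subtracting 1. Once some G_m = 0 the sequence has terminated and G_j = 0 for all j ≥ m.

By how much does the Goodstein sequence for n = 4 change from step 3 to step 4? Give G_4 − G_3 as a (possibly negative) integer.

G_0=4  [base 3] 3 + 1  →[3↦4]→  4 + 1 = 5  −1 ⇒ G_1=4
G_1=4  [base 4] 4  →[4↦5]→  5 = 5  −1 ⇒ G_2=4
G_2=4  [base 5] 4  →[5↦6]→  4 = 4  −1 ⇒ G_3=3
G_3=3  [base 6] 3  →[6↦7]→  3 = 3  −1 ⇒ G_4=2

-1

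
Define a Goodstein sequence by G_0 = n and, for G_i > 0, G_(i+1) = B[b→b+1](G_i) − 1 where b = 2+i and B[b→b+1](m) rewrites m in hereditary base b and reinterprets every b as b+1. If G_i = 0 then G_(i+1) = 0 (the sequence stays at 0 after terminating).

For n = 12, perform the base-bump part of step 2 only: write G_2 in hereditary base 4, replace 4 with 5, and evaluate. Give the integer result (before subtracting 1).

15686

(0) 12|_2 = 2^(2 + 1) + 2^2 ↦ 3^(3 + 1) + 3^3|_3 = 108 ⇒ 107
(1) 107|_3 = 3^(3 + 1) + 2·3^2 + 2·3 + 2 ↦ 4^(4 + 1) + 2·4^2 + 2·4 + 2|_4 = 1066 ⇒ 1065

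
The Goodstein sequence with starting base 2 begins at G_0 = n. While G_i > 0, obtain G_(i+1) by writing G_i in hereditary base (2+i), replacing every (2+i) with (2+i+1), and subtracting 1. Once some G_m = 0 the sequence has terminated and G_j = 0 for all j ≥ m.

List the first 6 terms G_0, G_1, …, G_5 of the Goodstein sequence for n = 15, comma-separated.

15, 111, 1283, 18752, 326593, 6588344

G_0=15  [base 2] 2^(2 + 1) + 2^2 + 2 + 1  →[2↦3]→  3^(3 + 1) + 3^3 + 3 + 1 = 112  −1 ⇒ G_1=111
G_1=111  [base 3] 3^(3 + 1) + 3^3 + 3  →[3↦4]→  4^(4 + 1) + 4^4 + 4 = 1284  −1 ⇒ G_2=1283
G_2=1283  [base 4] 4^(4 + 1) + 4^4 + 3  →[4↦5]→  5^(5 + 1) + 5^5 + 3 = 18753  −1 ⇒ G_3=18752
G_3=18752  [base 5] 5^(5 + 1) + 5^5 + 2  →[5↦6]→  6^(6 + 1) + 6^6 + 2 = 326594  −1 ⇒ G_4=326593
G_4=326593  [base 6] 6^(6 + 1) + 6^6 + 1  →[6↦7]→  7^(7 + 1) + 7^7 + 1 = 6588345  −1 ⇒ G_5=6588344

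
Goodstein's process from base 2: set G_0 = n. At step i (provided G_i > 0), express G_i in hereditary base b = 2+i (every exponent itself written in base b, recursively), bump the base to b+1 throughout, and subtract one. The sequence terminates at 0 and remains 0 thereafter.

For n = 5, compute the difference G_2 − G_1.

228

base 2: 5 = 2^2 + 1; at 3: 3^3 + 1 = 28; next = 27
base 3: 27 = 3^3; at 4: 4^4 = 256; next = 255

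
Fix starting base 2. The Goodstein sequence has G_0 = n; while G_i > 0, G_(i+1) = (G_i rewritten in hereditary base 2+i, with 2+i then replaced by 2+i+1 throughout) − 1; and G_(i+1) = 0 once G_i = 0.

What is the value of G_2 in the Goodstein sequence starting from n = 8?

8 —HB2→ 2^(2 + 1) —bump→ 3^(3 + 1) = 81 —(−1)→ 80
80 —HB3→ 2·3^3 + 2·3^2 + 2·3 + 2 —bump→ 2·4^4 + 2·4^2 + 2·4 + 2 = 554 —(−1)→ 553

553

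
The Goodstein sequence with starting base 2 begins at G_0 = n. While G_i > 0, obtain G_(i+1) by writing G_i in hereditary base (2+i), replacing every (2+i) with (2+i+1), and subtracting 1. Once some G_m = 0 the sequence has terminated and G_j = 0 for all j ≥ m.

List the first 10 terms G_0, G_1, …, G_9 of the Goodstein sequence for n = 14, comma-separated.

(0) 14|_2 = 2^(2 + 1) + 2^2 + 2 ↦ 3^(3 + 1) + 3^3 + 3|_3 = 111 ⇒ 110
(1) 110|_3 = 3^(3 + 1) + 3^3 + 2 ↦ 4^(4 + 1) + 4^4 + 2|_4 = 1282 ⇒ 1281
(2) 1281|_4 = 4^(4 + 1) + 4^4 + 1 ↦ 5^(5 + 1) + 5^5 + 1|_5 = 18751 ⇒ 18750
(3) 18750|_5 = 5^(5 + 1) + 5^5 ↦ 6^(6 + 1) + 6^6|_6 = 326592 ⇒ 326591
(4) 326591|_6 = 6^(6 + 1) + 5·6^5 + 5·6^4 + 5·6^3 + 5·6^2 + 5·6 + 5 ↦ 7^(7 + 1) + 5·7^5 + 5·7^4 + 5·7^3 + 5·7^2 + 5·7 + 5|_7 = 5862841 ⇒ 5862840
(5) 5862840|_7 = 7^(7 + 1) + 5·7^5 + 5·7^4 + 5·7^3 + 5·7^2 + 5·7 + 4 ↦ 8^(8 + 1) + 5·8^5 + 5·8^4 + 5·8^3 + 5·8^2 + 5·8 + 4|_8 = 134404972 ⇒ 134404971
(6) 134404971|_8 = 8^(8 + 1) + 5·8^5 + 5·8^4 + 5·8^3 + 5·8^2 + 5·8 + 3 ↦ 9^(9 + 1) + 5·9^5 + 5·9^4 + 5·9^3 + 5·9^2 + 5·9 + 3|_9 = 3487116549 ⇒ 3487116548
(7) 3487116548|_9 = 9^(9 + 1) + 5·9^5 + 5·9^4 + 5·9^3 + 5·9^2 + 5·9 + 2 ↦ 10^(10 + 1) + 5·10^5 + 5·10^4 + 5·10^3 + 5·10^2 + 5·10 + 2|_10 = 100000555552 ⇒ 100000555551
(8) 100000555551|_10 = 10^(10 + 1) + 5·10^5 + 5·10^4 + 5·10^3 + 5·10^2 + 5·10 + 1 ↦ 11^(11 + 1) + 5·11^5 + 5·11^4 + 5·11^3 + 5·11^2 + 5·11 + 1|_11 = 3138429262497 ⇒ 3138429262496

14, 110, 1281, 18750, 326591, 5862840, 134404971, 3487116548, 100000555551, 3138429262496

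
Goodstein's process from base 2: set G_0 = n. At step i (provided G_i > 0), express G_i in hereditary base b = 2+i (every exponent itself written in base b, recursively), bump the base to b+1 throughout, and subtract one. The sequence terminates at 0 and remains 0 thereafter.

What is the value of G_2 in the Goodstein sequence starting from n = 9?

9 —HB2→ 2^(2 + 1) + 1 —bump→ 3^(3 + 1) + 1 = 82 —(−1)→ 81
81 —HB3→ 3^(3 + 1) —bump→ 4^(4 + 1) = 1024 —(−1)→ 1023
1023 —HB4→ 3·4^4 + 3·4^3 + 3·4^2 + 3·4 + 3 —bump→ 3·5^5 + 3·5^3 + 3·5^2 + 3·5 + 3 = 9843 —(−1)→ 9842

1023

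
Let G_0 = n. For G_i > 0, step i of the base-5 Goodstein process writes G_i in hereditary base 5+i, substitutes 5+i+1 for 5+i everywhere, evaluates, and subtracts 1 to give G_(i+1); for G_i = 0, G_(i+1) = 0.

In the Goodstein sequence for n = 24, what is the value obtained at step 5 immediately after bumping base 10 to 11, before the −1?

42

base 5: 24 = 4·5 + 4; at 6: 4·6 + 4 = 28; next = 27
base 6: 27 = 4·6 + 3; at 7: 4·7 + 3 = 31; next = 30
base 7: 30 = 4·7 + 2; at 8: 4·8 + 2 = 34; next = 33
base 8: 33 = 4·8 + 1; at 9: 4·9 + 1 = 37; next = 36
base 9: 36 = 4·9; at 10: 4·10 = 40; next = 39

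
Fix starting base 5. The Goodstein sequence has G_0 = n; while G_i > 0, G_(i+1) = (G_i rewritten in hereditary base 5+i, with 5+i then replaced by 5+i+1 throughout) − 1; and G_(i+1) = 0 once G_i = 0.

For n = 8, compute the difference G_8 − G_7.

i=0: 8 = 5 + 3 (b=5); 5→6: 6 + 3 = 9; 9−1 = 8
i=1: 8 = 6 + 2 (b=6); 6→7: 7 + 2 = 9; 9−1 = 8
i=2: 8 = 7 + 1 (b=7); 7→8: 8 + 1 = 9; 9−1 = 8
i=3: 8 = 8 (b=8); 8→9: 9 = 9; 9−1 = 8
i=4: 8 = 8 (b=9); 9→10: 8 = 8; 8−1 = 7
i=5: 7 = 7 (b=10); 10→11: 7 = 7; 7−1 = 6
i=6: 6 = 6 (b=11); 11→12: 6 = 6; 6−1 = 5
i=7: 5 = 5 (b=12); 12→13: 5 = 5; 5−1 = 4

-1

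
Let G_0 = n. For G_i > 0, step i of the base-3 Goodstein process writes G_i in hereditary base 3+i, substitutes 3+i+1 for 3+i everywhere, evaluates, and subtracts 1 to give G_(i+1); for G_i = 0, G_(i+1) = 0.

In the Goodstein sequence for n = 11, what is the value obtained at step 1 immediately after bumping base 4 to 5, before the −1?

[0] 11 ≡ 3^2 + 2 (base 3). Lift 4: 18. −1: 17.
[1] 17 ≡ 4^2 + 1 (base 4). Lift 5: 26. −1: 25.

26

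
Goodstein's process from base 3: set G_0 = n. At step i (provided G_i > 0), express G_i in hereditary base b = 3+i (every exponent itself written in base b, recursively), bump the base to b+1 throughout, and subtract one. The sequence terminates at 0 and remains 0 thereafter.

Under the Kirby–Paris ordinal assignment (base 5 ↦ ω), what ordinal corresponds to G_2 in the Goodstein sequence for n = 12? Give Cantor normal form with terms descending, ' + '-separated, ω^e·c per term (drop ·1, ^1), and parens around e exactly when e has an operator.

ω^2 + 2

base 3: 12 = 3^2 + 3; at 4: 4^2 + 4 = 20; next = 19
base 4: 19 = 4^2 + 3; at 5: 5^2 + 3 = 28; next = 27
base 5: 27 = 5^2 + 2; at 6: 6^2 + 2 = 38; next = 37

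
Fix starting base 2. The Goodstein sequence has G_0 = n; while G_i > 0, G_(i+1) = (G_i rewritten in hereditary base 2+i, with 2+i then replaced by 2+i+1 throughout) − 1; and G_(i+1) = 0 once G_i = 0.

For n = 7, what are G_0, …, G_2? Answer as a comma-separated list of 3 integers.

base 2: 7 = 2^2 + 2 + 1; at 3: 3^3 + 3 + 1 = 31; next = 30
base 3: 30 = 3^3 + 3; at 4: 4^4 + 4 = 260; next = 259

7, 30, 259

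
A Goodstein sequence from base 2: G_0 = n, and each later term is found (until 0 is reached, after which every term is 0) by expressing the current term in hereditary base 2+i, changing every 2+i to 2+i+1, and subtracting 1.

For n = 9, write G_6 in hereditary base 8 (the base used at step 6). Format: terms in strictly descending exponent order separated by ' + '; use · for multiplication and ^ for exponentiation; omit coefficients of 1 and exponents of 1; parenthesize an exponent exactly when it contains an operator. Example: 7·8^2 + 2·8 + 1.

3·8^8 + 3·8^3 + 3·8^2 + 2·8 + 7

(0) 9|_2 = 2^(2 + 1) + 1 ↦ 3^(3 + 1) + 1|_3 = 82 ⇒ 81
(1) 81|_3 = 3^(3 + 1) ↦ 4^(4 + 1)|_4 = 1024 ⇒ 1023
(2) 1023|_4 = 3·4^4 + 3·4^3 + 3·4^2 + 3·4 + 3 ↦ 3·5^5 + 3·5^3 + 3·5^2 + 3·5 + 3|_5 = 9843 ⇒ 9842
(3) 9842|_5 = 3·5^5 + 3·5^3 + 3·5^2 + 3·5 + 2 ↦ 3·6^6 + 3·6^3 + 3·6^2 + 3·6 + 2|_6 = 140744 ⇒ 140743
(4) 140743|_6 = 3·6^6 + 3·6^3 + 3·6^2 + 3·6 + 1 ↦ 3·7^7 + 3·7^3 + 3·7^2 + 3·7 + 1|_7 = 2471827 ⇒ 2471826
(5) 2471826|_7 = 3·7^7 + 3·7^3 + 3·7^2 + 3·7 ↦ 3·8^8 + 3·8^3 + 3·8^2 + 3·8|_8 = 50333400 ⇒ 50333399
(6) 50333399|_8 = 3·8^8 + 3·8^3 + 3·8^2 + 2·8 + 7 ↦ 3·9^9 + 3·9^3 + 3·9^2 + 2·9 + 7|_9 = 1162263922 ⇒ 1162263921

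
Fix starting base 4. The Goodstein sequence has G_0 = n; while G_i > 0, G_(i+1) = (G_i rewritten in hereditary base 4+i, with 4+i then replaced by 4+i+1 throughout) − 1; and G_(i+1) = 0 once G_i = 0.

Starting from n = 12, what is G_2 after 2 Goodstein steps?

15

base 4: 12 = 3·4; at 5: 3·5 = 15; next = 14
base 5: 14 = 2·5 + 4; at 6: 2·6 + 4 = 16; next = 15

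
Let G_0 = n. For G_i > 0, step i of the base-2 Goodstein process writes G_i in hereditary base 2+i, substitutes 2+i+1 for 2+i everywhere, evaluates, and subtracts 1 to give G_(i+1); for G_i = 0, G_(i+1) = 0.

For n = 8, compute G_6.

8 —HB2→ 2^(2 + 1) —bump→ 3^(3 + 1) = 81 —(−1)→ 80
80 —HB3→ 2·3^3 + 2·3^2 + 2·3 + 2 —bump→ 2·4^4 + 2·4^2 + 2·4 + 2 = 554 —(−1)→ 553
553 —HB4→ 2·4^4 + 2·4^2 + 2·4 + 1 —bump→ 2·5^5 + 2·5^2 + 2·5 + 1 = 6311 —(−1)→ 6310
6310 —HB5→ 2·5^5 + 2·5^2 + 2·5 —bump→ 2·6^6 + 2·6^2 + 2·6 = 93396 —(−1)→ 93395
93395 —HB6→ 2·6^6 + 2·6^2 + 6 + 5 —bump→ 2·7^7 + 2·7^2 + 7 + 5 = 1647196 —(−1)→ 1647195
1647195 —HB7→ 2·7^7 + 2·7^2 + 7 + 4 —bump→ 2·8^8 + 2·8^2 + 8 + 4 = 33554572 —(−1)→ 33554571
33554571 —HB8→ 2·8^8 + 2·8^2 + 8 + 3 —bump→ 2·9^9 + 2·9^2 + 9 + 3 = 774841152 —(−1)→ 774841151

33554571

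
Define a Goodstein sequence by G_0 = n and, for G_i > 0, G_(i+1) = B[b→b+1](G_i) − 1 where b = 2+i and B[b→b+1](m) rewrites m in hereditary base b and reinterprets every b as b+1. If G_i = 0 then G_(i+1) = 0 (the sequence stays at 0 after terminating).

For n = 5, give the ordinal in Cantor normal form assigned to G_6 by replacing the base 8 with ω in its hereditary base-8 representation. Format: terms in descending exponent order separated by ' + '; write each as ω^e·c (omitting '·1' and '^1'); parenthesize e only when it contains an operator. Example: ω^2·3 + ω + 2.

base 2: 5 = 2^2 + 1; at 3: 3^3 + 1 = 28; next = 27
base 3: 27 = 3^3; at 4: 4^4 = 256; next = 255
base 4: 255 = 3·4^3 + 3·4^2 + 3·4 + 3; at 5: 3·5^3 + 3·5^2 + 3·5 + 3 = 468; next = 467
base 5: 467 = 3·5^3 + 3·5^2 + 3·5 + 2; at 6: 3·6^3 + 3·6^2 + 3·6 + 2 = 776; next = 775
base 6: 775 = 3·6^3 + 3·6^2 + 3·6 + 1; at 7: 3·7^3 + 3·7^2 + 3·7 + 1 = 1198; next = 1197
base 7: 1197 = 3·7^3 + 3·7^2 + 3·7; at 8: 3·8^3 + 3·8^2 + 3·8 = 1752; next = 1751
base 8: 1751 = 3·8^3 + 3·8^2 + 2·8 + 7; at 9: 3·9^3 + 3·9^2 + 2·9 + 7 = 2455; next = 2454

ω^3·3 + ω^2·3 + ω·2 + 7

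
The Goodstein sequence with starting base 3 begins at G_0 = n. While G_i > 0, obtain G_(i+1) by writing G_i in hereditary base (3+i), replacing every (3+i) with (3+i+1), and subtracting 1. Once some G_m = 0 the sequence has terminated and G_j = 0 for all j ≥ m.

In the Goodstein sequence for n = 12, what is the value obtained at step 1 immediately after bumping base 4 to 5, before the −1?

28

(0) 12|_3 = 3^2 + 3 ↦ 4^2 + 4|_4 = 20 ⇒ 19
(1) 19|_4 = 4^2 + 3 ↦ 5^2 + 3|_5 = 28 ⇒ 27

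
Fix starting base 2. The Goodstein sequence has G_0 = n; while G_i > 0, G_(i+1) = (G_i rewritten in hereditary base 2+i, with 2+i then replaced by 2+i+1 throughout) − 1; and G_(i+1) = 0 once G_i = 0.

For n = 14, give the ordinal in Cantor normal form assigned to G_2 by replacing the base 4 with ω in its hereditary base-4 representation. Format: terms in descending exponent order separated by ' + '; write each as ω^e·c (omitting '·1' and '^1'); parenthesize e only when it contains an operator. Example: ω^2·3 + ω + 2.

ω^(ω + 1) + ω^ω + 1

14 —HB2→ 2^(2 + 1) + 2^2 + 2 —bump→ 3^(3 + 1) + 3^3 + 3 = 111 —(−1)→ 110
110 —HB3→ 3^(3 + 1) + 3^3 + 2 —bump→ 4^(4 + 1) + 4^4 + 2 = 1282 —(−1)→ 1281
1281 —HB4→ 4^(4 + 1) + 4^4 + 1 —bump→ 5^(5 + 1) + 5^5 + 1 = 18751 —(−1)→ 18750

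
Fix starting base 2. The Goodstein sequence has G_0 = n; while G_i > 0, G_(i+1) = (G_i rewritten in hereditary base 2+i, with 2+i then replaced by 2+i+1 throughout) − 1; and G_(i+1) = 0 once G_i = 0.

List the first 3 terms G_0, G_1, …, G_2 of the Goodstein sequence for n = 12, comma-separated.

12, 107, 1065

12 —HB2→ 2^(2 + 1) + 2^2 —bump→ 3^(3 + 1) + 3^3 = 108 —(−1)→ 107
107 —HB3→ 3^(3 + 1) + 2·3^2 + 2·3 + 2 —bump→ 4^(4 + 1) + 2·4^2 + 2·4 + 2 = 1066 —(−1)→ 1065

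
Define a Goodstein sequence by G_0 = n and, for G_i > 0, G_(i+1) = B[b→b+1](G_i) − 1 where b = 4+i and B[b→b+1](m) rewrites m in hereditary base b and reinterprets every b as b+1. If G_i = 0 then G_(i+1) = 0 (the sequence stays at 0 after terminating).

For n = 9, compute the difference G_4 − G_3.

0

G_0 = 9. HB_4(9) = 2·4 + 1. Bump = 11. G_1 = 10.
G_1 = 10. HB_5(10) = 2·5. Bump = 12. G_2 = 11.
G_2 = 11. HB_6(11) = 6 + 5. Bump = 12. G_3 = 11.
G_3 = 11. HB_7(11) = 7 + 4. Bump = 12. G_4 = 11.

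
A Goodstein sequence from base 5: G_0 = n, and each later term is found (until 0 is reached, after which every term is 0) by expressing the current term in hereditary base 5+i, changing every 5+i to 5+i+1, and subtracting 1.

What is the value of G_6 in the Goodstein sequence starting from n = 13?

17

13 —HB5→ 2·5 + 3 —bump→ 2·6 + 3 = 15 —(−1)→ 14
14 —HB6→ 2·6 + 2 —bump→ 2·7 + 2 = 16 —(−1)→ 15
15 —HB7→ 2·7 + 1 —bump→ 2·8 + 1 = 17 —(−1)→ 16
16 —HB8→ 2·8 —bump→ 2·9 = 18 —(−1)→ 17
17 —HB9→ 9 + 8 —bump→ 10 + 8 = 18 —(−1)→ 17
17 —HB10→ 10 + 7 —bump→ 11 + 7 = 18 —(−1)→ 17
17 —HB11→ 11 + 6 —bump→ 12 + 6 = 18 —(−1)→ 17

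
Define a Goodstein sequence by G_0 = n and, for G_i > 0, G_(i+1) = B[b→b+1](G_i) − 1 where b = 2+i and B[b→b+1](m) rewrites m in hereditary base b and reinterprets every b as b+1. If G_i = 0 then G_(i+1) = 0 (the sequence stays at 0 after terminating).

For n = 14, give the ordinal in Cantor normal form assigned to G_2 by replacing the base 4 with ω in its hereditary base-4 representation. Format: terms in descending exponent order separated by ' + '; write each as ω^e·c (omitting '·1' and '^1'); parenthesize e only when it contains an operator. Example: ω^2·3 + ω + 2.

ω^(ω + 1) + ω^ω + 1

[0] 14 ≡ 2^(2 + 1) + 2^2 + 2 (base 2). Lift 3: 111. −1: 110.
[1] 110 ≡ 3^(3 + 1) + 3^3 + 2 (base 3). Lift 4: 1282. −1: 1281.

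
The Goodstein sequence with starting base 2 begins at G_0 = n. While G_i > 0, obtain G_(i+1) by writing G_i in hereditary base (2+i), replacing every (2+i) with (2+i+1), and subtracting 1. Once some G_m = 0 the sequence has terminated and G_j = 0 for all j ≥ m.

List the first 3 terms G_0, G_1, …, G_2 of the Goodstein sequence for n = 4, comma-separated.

(0) 4|_2 = 2^2 ↦ 3^3|_3 = 27 ⇒ 26
(1) 26|_3 = 2·3^2 + 2·3 + 2 ↦ 2·4^2 + 2·4 + 2|_4 = 42 ⇒ 41

4, 26, 41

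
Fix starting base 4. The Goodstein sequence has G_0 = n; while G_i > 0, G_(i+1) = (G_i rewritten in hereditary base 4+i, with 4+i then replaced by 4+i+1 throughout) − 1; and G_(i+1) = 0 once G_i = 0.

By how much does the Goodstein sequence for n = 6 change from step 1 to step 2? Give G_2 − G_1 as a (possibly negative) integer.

base 4: 6 = 4 + 2; at 5: 5 + 2 = 7; next = 6
base 5: 6 = 5 + 1; at 6: 6 + 1 = 7; next = 6

0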